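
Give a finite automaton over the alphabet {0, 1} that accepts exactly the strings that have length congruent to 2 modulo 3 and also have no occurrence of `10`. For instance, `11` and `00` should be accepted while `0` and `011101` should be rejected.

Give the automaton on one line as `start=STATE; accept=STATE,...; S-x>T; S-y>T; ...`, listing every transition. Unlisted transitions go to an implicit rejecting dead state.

start=s0; accept=s3,s4; s0-0>s1; s0-1>s2; s1-0>s3; s1-1>s4; s2-0>s5; s2-1>s4; s3-0>s0; s3-1>s6; s4-0>s5; s4-1>s6; s5-0>s5; s5-1>s5; s6-0>s5; s6-1>s2

Handle the two conditions separately and then intersect. The first has 3 states tracking the input length modulo 3; the second has 3 states tracking partial matches of the forbidden pattern `10`. A product state is a pair (one from each), accepting exactly when both do. After merging equivalent states the machine shrinks.
A 7-state machine:
        0   1  
>  s0   s1  s2 
   s1   s3  s4 
   s2   s5  s4 
 * s3   s0  s6 
 * s4   s5  s6 
   s5   s5  s5 
   s6   s5  s2 
(> = start, * = accepting)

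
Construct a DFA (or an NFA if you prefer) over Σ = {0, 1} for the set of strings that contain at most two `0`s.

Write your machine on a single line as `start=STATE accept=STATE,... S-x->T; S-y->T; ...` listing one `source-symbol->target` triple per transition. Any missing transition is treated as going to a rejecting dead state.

start=q0; accept=q0,q1,q2; q0-0->q1; q0-1->q0; q1-0->q2; q1-1->q1; q2-0->q3; q2-1->q2; q3-0->q3; q3-1->q3

Only the number of `0`s matters, and only up to 3. Make a chain q0 → q1 → q2 → q3 advanced by each `0` (with q3 absorbing); every other symbol self-loops. The accepting set is {q0, q1, q2}.
        0   1  
>* q0   q1  q0 
 * q1   q2  q1 
 * q2   q3  q2 
   q3   q3  q3 
(> = start, * = accepting)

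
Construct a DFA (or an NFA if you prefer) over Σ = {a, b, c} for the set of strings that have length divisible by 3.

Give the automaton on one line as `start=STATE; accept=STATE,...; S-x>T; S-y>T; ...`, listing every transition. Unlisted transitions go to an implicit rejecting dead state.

start=q0; accept=q0; q0-a>q1; q0-b>q1; q0-c>q1; q1-a>q2; q1-b>q2; q1-c>q2; q2-a>q0; q2-b>q0; q2-c>q0

Count input length modulo 3: every symbol advances one step around the cycle q0 → q1 → q2 → q0. Accept at q0.
        a   b   c  
>* q0   q1  q1  q1 
   q1   q2  q2  q2 
   q2   q0  q0  q0 
(> = start, * = accepting)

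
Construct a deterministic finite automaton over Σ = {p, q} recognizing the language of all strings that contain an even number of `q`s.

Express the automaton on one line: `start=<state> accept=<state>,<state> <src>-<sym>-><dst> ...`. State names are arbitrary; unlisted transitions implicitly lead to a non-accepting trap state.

Keep the running count of `q`s modulo 2: each `q` advances along the cycle S0 → S1 → S0 while other symbols loop. Accept at S0.
With 2 states:
        p   q  
>* S0   S0  S1 
   S1   S1  S0 
(> = start, * = accepting)

start=S0 accept=S0 S0-p->S0 S0-q->S1 S1-p->S1 S1-q->S0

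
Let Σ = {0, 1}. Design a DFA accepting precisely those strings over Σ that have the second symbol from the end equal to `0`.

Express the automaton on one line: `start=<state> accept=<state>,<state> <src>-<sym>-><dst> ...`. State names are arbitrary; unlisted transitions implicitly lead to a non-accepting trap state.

A DFA must remember the last 2 symbols (since which symbol is second-to-last isn't known until the input ends). Use one state per possible window of the last ≤2 symbols; accept from those whose window starts with `0`.
With 7 states:
        0   1  
>  S0   S1  S2 
   S1   S3  S4 
   S2   S5  S6 
 * S3   S3  S4 
 * S4   S5  S6 
   S5   S3  S4 
   S6   S5  S6 
(> = start, * = accepting)

start=S0 accept=S3,S4 S0-0->S1 S0-1->S2 S1-0->S3 S1-1->S4 S2-0->S5 S2-1->S6 S3-0->S3 S3-1->S4 S4-0->S5 S4-1->S6 S5-0->S3 S5-1->S4 S6-0->S5 S6-1->S6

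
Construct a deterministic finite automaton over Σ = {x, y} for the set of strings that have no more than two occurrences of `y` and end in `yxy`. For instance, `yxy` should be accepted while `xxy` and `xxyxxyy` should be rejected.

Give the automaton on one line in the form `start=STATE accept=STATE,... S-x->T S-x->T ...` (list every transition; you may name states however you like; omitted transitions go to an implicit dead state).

Handle the two conditions separately and then intersect. One (4 states) tracks the count of `y`s, saturating at 3; the other (4 states) tracks how much of the suffix `yxy` has currently been matched. Each combined state is a pair, one component from each; accept when both components accept. Minimizing collapses redundant product states.
A 5-state machine:
       x  y 
>  A   A  B 
   B   C  D 
   C   D  E 
   D   D  D 
 * E   D  D 
(> = start, * = accepting)

start=A accept=E A-x->A A-y->B B-x->C B-y->D C-x->D C-y->E D-x->D D-y->D E-x->D E-y->D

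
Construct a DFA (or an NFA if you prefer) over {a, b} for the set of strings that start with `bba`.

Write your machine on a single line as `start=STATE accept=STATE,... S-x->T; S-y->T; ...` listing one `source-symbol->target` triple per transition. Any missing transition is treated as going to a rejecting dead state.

Check the first 3 symbols one by one: q0 through q2 record how many have matched `bba` so far; any wrong symbol goes to the dead state q4. After all 3 match we enter the accepting sink q3.
5 states suffice.
        a   b  
>  q0   q4  q1 
   q1   q4  q2 
   q2   q3  q4 
 * q3   q3  q3 
   q4   q4  q4 
(> = start, * = accepting)

start=q0; accept=q3; q0-a->q4; q0-b->q1; q1-a->q4; q1-b->q2; q2-a->q3; q2-b->q4; q3-a->q3; q3-b->q3; q4-a->q4; q4-b->q4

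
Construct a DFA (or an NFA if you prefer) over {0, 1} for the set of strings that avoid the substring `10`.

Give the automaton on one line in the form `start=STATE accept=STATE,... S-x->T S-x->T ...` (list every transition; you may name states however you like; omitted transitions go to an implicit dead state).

start=S0 accept=S0,S1 S0-0->S0 S0-1->S1 S1-0->S2 S1-1->S1 S2-0->S2 S2-1->S2

Track partial matches of the forbidden pattern `10`. State S2 is a dead state reached once `10` has occurred; every other state accepts. S0 means no part of `10` is currently matched.
With 3 states:
        0   1  
>* S0   S0  S1 
 * S1   S2  S1 
   S2   S2  S2 
(> = start, * = accepting)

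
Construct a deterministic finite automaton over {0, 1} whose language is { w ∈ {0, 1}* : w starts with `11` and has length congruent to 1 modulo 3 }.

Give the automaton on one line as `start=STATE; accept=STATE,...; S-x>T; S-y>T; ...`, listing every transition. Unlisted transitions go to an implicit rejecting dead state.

Build one automaton per condition and run them in lockstep. The first has 4 states tracking whether the input so far still matches the prefix `11`; the second has 3 states tracking the input length modulo 3. A product state is a pair (one from each), accepting exactly when both do.
With 8 states:
       0  1 
>  A   B  C 
   B   D  D 
   C   D  E 
   D   F  F 
   E   G  G 
   F   B  B 
   G   H  H 
 * H   E  E 
(> = start, * = accepting)

start=A; accept=H; A-0>B; A-1>C; B-0>D; B-1>D; C-0>D; C-1>E; D-0>F; D-1>F; E-0>G; E-1>G; F-0>B; F-1>B; G-0>H; G-1>H; H-0>E; H-1>E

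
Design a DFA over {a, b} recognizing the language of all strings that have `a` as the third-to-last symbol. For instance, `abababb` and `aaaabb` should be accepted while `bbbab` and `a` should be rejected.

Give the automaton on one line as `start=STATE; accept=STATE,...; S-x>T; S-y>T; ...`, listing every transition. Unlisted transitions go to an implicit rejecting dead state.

A DFA must remember the last 3 symbols (since which symbol is third-to-last isn't known until the input ends). Use one state per possible window of the last ≤3 symbols; accept from those whose window starts with `a`.
          a    b  
>  S0     S1   S2 
   S1     S3   S4 
   S2     S5   S6 
   S3     S7   S8 
   S4     S9  S10 
   S5    S11  S12 
   S6    S13  S14 
 * S7     S7   S8 
 * S8     S9  S10 
 * S9    S11  S12 
 * S10   S13  S14 
   S11    S7   S8 
   S12    S9  S10 
   S13   S11  S12 
   S14   S13  S14 
(> = start, * = accepting)

start=S0; accept=S7,S8,S9,S10; S0-a>S1; S0-b>S2; S1-a>S3; S1-b>S4; S2-a>S5; S2-b>S6; S3-a>S7; S3-b>S8; S4-a>S9; S4-b>S10; S5-a>S11; S5-b>S12; S6-a>S13; S6-b>S14; S7-a>S7; S7-b>S8; S8-a>S9; S8-b>S10; S9-a>S11; S9-b>S12; S10-a>S13; S10-b>S14; S11-a>S7; S11-b>S8; S12-a>S9; S12-b>S10; S13-a>S11; S13-b>S12; S14-a>S13; S14-b>S14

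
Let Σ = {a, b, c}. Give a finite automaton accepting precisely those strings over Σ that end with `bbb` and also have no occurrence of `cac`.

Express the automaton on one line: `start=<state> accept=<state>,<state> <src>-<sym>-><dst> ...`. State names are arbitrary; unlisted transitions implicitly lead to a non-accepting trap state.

start=q0 accept=q5 q0-a->q0 q0-b->q1 q0-c->q2 q1-a->q0 q1-b->q3 q1-c->q2 q2-a->q4 q2-b->q1 q2-c->q2 q3-a->q0 q3-b->q5 q3-c->q2 q4-a->q0 q4-b->q1 q4-c->q6 q5-a->q0 q5-b->q5 q5-c->q2 q6-a->q6 q6-b->q6 q6-c->q6

Run two small machines in parallel and take their product. The first has 4 states tracking how much of the suffix `bbb` has currently been matched; the second has 4 states tracking partial matches of the forbidden pattern `cac`. A product state is a pair (one from each), accepting exactly when both do. Minimizing collapses redundant product states.
7 states suffice.
        a   b   c  
>  q0   q0  q1  q2 
   q1   q0  q3  q2 
   q2   q4  q1  q2 
   q3   q0  q5  q2 
   q4   q0  q1  q6 
 * q5   q0  q5  q2 
   q6   q6  q6  q6 
(> = start, * = accepting)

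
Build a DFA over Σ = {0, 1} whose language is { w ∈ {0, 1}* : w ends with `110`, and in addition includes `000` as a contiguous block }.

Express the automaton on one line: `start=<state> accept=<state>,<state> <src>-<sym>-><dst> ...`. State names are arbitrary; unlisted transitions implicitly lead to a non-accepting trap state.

Build one automaton per condition and run them in lockstep. The first has 4 states tracking how much of the suffix `110` has currently been matched; the second has 4 states tracking whether and how much of `000` has been seen. A product state is a pair (one from each), accepting exactly when both do.
        0   1  
>  S0   S1  S2 
   S1   S3  S2 
   S2   S1  S4 
   S3   S5  S2 
   S4   S6  S4 
   S5   S5  S7 
   S6   S3  S2 
   S7   S5  S8 
   S8   S9  S8 
 * S9   S5  S7 
(> = start, * = accepting)

start=S0 accept=S9 S0-0->S1 S0-1->S2 S1-0->S3 S1-1->S2 S2-0->S1 S2-1->S4 S3-0->S5 S3-1->S2 S4-0->S6 S4-1->S4 S5-0->S5 S5-1->S7 S6-0->S3 S6-1->S2 S7-0->S5 S7-1->S8 S8-0->S9 S8-1->S8 S9-0->S5 S9-1->S7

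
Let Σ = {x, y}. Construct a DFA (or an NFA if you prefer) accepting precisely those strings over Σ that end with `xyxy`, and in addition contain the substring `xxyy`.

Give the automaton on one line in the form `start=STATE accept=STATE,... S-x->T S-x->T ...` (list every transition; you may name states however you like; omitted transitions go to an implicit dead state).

Handle the two conditions separately and then intersect. The first has 5 states tracking how much of the suffix `xyxy` has currently been matched; the second has 5 states tracking whether and how much of `xxyy` has been seen. A product state is a pair (one from each), accepting exactly when both do. Minimizing collapses redundant product states.
A 9-state machine:
       x  y 
>  A   B  A 
   B   C  A 
   C   C  D 
   D   B  E 
   E   F  E 
   F   F  G 
   G   H  E 
   H   F  I 
 * I   H  E 
(> = start, * = accepting)

start=A accept=I A-x->B A-y->A B-x->C B-y->A C-x->C C-y->D D-x->B D-y->E E-x->F E-y->E F-x->F F-y->G G-x->H G-y->E H-x->F H-y->I I-x->H I-y->E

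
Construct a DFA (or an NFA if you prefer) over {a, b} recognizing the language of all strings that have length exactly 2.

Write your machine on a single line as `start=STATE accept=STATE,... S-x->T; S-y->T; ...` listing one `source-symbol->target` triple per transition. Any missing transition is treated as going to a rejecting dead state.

Count input length up to 3: every symbol moves from s0 toward s3, which means 'more than 2' and absorbs. Accept from {s2}.
4 states suffice.
        a   b  
>  s0   s1  s1 
   s1   s2  s2 
 * s2   s3  s3 
   s3   s3  s3 
(> = start, * = accepting)

start=s0; accept=s2; s0-a->s1; s0-b->s1; s1-a->s2; s1-b->s2; s2-a->s3; s2-b->s3; s3-a->s3; s3-b->s3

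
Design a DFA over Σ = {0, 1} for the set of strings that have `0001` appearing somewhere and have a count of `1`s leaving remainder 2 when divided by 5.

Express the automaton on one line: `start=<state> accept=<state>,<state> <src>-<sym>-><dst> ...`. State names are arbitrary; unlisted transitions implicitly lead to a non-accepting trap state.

start=S0 accept=S14 S0-0->S1 S0-1->S2 S1-0->S3 S1-1->S2 S2-0->S4 S2-1->S5 S3-0->S6 S3-1->S2 S4-0->S7 S4-1->S5 S5-0->S8 S5-1->S9 S6-0->S6 S6-1->S10 S7-0->S10 S7-1->S5 S8-0->S11 S8-1->S9 S9-0->S12 S9-1->S13 S10-0->S10 S10-1->S14 S11-0->S15 S11-1->S9 S12-0->S16 S12-1->S13 S13-0->S17 S13-1->S0 S14-0->S14 S14-1->S18 S15-0->S15 S15-1->S18 S16-0->S18 S16-1->S13 S17-0->S19 S17-1->S0 S18-0->S18 S18-1->S20 S19-0->S20 S19-1->S0 S20-0->S20 S20-1->S6

Build one automaton per condition and run them in lockstep. The first has 5 states tracking whether and how much of `0001` has been seen; the second has 5 states tracking the count of `1`s modulo 5. A product state is a pair (one from each), accepting exactly when both do. Minimizing collapses redundant product states.
A 21-state machine:
          0    1  
>  S0     S1   S2 
   S1     S3   S2 
   S2     S4   S5 
   S3     S6   S2 
   S4     S7   S5 
   S5     S8   S9 
   S6     S6  S10 
   S7    S10   S5 
   S8    S11   S9 
   S9    S12  S13 
   S10   S10  S14 
   S11   S15   S9 
   S12   S16  S13 
   S13   S17   S0 
 * S14   S14  S18 
   S15   S15  S18 
   S16   S18  S13 
   S17   S19   S0 
   S18   S18  S20 
   S19   S20   S0 
   S20   S20   S6 
(> = start, * = accepting)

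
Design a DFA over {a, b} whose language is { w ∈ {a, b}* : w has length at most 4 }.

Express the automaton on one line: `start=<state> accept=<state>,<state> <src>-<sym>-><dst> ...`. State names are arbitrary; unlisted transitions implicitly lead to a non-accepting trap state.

We only need to distinguish lengths 0, 1, …, 4, and '>4'. Chain q0 → q1 → q2 → q3 → q4 → q5 on every symbol, with q5 looping. Accepting states: {q0, q1, q2, q3, q4}.
With 6 states:
        a   b  
>* q0   q1  q1 
 * q1   q2  q2 
 * q2   q3  q3 
 * q3   q4  q4 
 * q4   q5  q5 
   q5   q5  q5 
(> = start, * = accepting)

start=q0 accept=q0,q1,q2,q3,q4 q0-a->q1 q0-b->q1 q1-a->q2 q1-b->q2 q2-a->q3 q2-b->q3 q3-a->q4 q3-b->q4 q4-a->q5 q4-b->q5 q5-a->q5 q5-b->q5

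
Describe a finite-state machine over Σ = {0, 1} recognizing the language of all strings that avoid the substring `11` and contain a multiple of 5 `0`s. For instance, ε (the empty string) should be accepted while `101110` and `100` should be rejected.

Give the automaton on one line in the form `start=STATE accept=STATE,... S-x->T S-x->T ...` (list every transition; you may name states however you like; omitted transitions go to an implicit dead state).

start=S0 accept=S0,S2 S0-0->S1 S0-1->S2 S1-0->S3 S1-1->S4 S2-0->S1 S2-1->S5 S3-0->S6 S3-1->S7 S4-0->S3 S4-1->S5 S5-0->S5 S5-1->S5 S6-0->S8 S6-1->S9 S7-0->S6 S7-1->S5 S8-0->S0 S8-1->S10 S9-0->S8 S9-1->S5 S10-0->S0 S10-1->S5

Run two small machines in parallel and take their product. One (3 states) tracks partial matches of the forbidden pattern `11`; the other (5 states) tracks the count of `0`s modulo 5. Each combined state is a pair, one component from each; accept when both components accept. After merging equivalent states the machine shrinks.
An 11-state machine:
          0    1  
>* S0     S1   S2 
   S1     S3   S4 
 * S2     S1   S5 
   S3     S6   S7 
   S4     S3   S5 
   S5     S5   S5 
   S6     S8   S9 
   S7     S6   S5 
   S8     S0  S10 
   S9     S8   S5 
   S10    S0   S5 
(> = start, * = accepting)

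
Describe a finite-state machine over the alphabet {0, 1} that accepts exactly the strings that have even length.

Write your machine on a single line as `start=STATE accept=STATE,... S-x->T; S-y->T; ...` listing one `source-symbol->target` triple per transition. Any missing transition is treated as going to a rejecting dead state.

Only the length mod 2 matters, so use a 2-cycle: from any state, every input symbol moves to the next state, wrapping q1 back to q0. Mark q0 accepting.
        0   1  
>* q0   q1  q1 
   q1   q0  q0 
(> = start, * = accepting)

start=q0; accept=q0; q0-0->q1; q0-1->q1; q1-0->q0; q1-1->q0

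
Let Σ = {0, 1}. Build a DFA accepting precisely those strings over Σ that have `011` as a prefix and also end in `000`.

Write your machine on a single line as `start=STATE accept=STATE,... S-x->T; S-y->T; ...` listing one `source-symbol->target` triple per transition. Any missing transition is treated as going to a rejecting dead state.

start=A; accept=H; A-0->B; A-1->C; B-0->C; B-1->D; C-0->C; C-1->C; D-0->C; D-1->E; E-0->F; E-1->E; F-0->G; F-1->E; G-0->H; G-1->E; H-0->H; H-1->E

Handle the two conditions separately and then intersect. The first has 5 states tracking whether the input so far still matches the prefix `011`; the second has 4 states tracking how much of the suffix `000` has currently been matched. A product state is a pair (one from each), accepting exactly when both do. Minimizing collapses redundant product states.
8 states suffice.
       0  1 
>  A   B  C 
   B   C  D 
   C   C  C 
   D   C  E 
   E   F  E 
   F   G  E 
   G   H  E 
 * H   H  E 
(> = start, * = accepting)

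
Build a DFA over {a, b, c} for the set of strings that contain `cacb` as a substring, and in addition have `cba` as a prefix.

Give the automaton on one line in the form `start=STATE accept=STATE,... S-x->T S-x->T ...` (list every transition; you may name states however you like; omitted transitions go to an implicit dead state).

Handle the two conditions separately and then intersect. One (5 states) tracks whether and how much of `cacb` has been seen; the other (5 states) tracks whether the input so far still matches the prefix `cba`. Each combined state is a pair, one component from each; accept when both components accept. Equivalent product states are then merged.
9 states suffice.
        a   b   c  
>  s0   s1  s1  s2 
   s1   s1  s1  s1 
   s2   s1  s3  s1 
   s3   s4  s1  s1 
   s4   s4  s4  s5 
   s5   s6  s4  s5 
   s6   s4  s4  s7 
   s7   s6  s8  s5 
 * s8   s8  s8  s8 
(> = start, * = accepting)

start=s0 accept=s8 s0-a->s1 s0-b->s1 s0-c->s2 s1-a->s1 s1-b->s1 s1-c->s1 s2-a->s1 s2-b->s3 s2-c->s1 s3-a->s4 s3-b->s1 s3-c->s1 s4-a->s4 s4-b->s4 s4-c->s5 s5-a->s6 s5-b->s4 s5-c->s5 s6-a->s4 s6-b->s4 s6-c->s7 s7-a->s6 s7-b->s8 s7-c->s5 s8-a->s8 s8-b->s8 s8-c->s8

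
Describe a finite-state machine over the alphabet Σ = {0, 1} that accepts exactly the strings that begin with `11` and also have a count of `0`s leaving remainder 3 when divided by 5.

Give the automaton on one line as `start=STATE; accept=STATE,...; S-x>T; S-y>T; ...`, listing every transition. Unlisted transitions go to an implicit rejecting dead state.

start=s0; accept=s10; s0-0>s1; s0-1>s2; s1-0>s3; s1-1>s1; s2-0>s1; s2-1>s4; s3-0>s5; s3-1>s3; s4-0>s6; s4-1>s4; s5-0>s7; s5-1>s5; s6-0>s8; s6-1>s6; s7-0>s9; s7-1>s7; s8-0>s10; s8-1>s8; s9-0>s1; s9-1>s9; s10-0>s11; s10-1>s10; s11-0>s4; s11-1>s11

Run two small machines in parallel and take their product. One (4 states) tracks whether the input so far still matches the prefix `11`; the other (5 states) tracks the count of `0`s modulo 5. Each combined state is a pair, one component from each; accept when both components accept.
A 12-state machine:
          0    1  
>  s0     s1   s2 
   s1     s3   s1 
   s2     s1   s4 
   s3     s5   s3 
   s4     s6   s4 
   s5     s7   s5 
   s6     s8   s6 
   s7     s9   s7 
   s8    s10   s8 
   s9     s1   s9 
 * s10   s11  s10 
   s11    s4  s11 
(> = start, * = accepting)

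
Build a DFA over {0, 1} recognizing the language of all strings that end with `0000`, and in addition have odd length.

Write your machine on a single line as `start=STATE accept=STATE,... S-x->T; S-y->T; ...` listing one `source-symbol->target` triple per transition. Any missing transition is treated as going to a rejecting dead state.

start=A; accept=J; A-0->B; A-1->C; B-0->D; B-1->A; C-0->E; C-1->A; D-0->F; D-1->C; E-0->G; E-1->C; F-0->H; F-1->A; G-0->I; G-1->A; H-0->J; H-1->C; I-0->J; I-1->C; J-0->H; J-1->A

Run two small machines in parallel and take their product. The first has 5 states tracking how much of the suffix `0000` has currently been matched; the second has 2 states tracking the input length modulo 2. A product state is a pair (one from each), accepting exactly when both do.
       0  1 
>  A   B  C 
   B   D  A 
   C   E  A 
   D   F  C 
   E   G  C 
   F   H  A 
   G   I  A 
   H   J  C 
   I   J  C 
 * J   H  A 
(> = start, * = accepting)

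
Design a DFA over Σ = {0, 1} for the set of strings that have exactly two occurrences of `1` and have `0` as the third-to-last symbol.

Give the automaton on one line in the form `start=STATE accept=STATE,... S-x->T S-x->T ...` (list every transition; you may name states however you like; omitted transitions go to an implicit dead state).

Run two small machines in parallel and take their product. The first has 4 states tracking the count of `1`s, saturating at 3; the second has 15 states tracking the last 3 symbols read. A product state is a pair (one from each), accepting exactly when both do. Equivalent product states are then merged.
          0    1  
>  q0     q1   q2 
   q1     q1   q3 
   q2     q4   q5 
   q3     q4   q6 
   q4     q7   q8 
   q5     q9  q10 
 * q6     q9  q10 
   q7     q7  q11 
   q8    q12  q10 
   q9    q13  q10 
   q10   q10  q10 
 * q11   q12  q10 
 * q12   q13  q10 
   q13   q14  q10 
 * q14   q14  q10 
(> = start, * = accepting)

start=q0 accept=q6,q11,q12,q14 q0-0->q1 q0-1->q2 q1-0->q1 q1-1->q3 q2-0->q4 q2-1->q5 q3-0->q4 q3-1->q6 q4-0->q7 q4-1->q8 q5-0->q9 q5-1->q10 q6-0->q9 q6-1->q10 q7-0->q7 q7-1->q11 q8-0->q12 q8-1->q10 q9-0->q13 q9-1->q10 q10-0->q10 q10-1->q10 q11-0->q12 q11-1->q10 q12-0->q13 q12-1->q10 q13-0->q14 q13-1->q10 q14-0->q14 q14-1->q10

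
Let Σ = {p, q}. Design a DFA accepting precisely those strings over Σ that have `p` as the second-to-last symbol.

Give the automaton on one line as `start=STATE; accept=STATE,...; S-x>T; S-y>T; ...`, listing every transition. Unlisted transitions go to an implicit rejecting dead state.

start=s0; accept=s3,s4; s0-p>s1; s0-q>s2; s1-p>s3; s1-q>s4; s2-p>s5; s2-q>s6; s3-p>s3; s3-q>s4; s4-p>s5; s4-q>s6; s5-p>s3; s5-q>s4; s6-p>s5; s6-q>s6

A DFA must remember the last 2 symbols (since which symbol is second-to-last isn't known until the input ends). Use one state per possible window of the last ≤2 symbols; accept from those whose window starts with `p`.
        p   q  
>  s0   s1  s2 
   s1   s3  s4 
   s2   s5  s6 
 * s3   s3  s4 
 * s4   s5  s6 
   s5   s3  s4 
   s6   s5  s6 
(> = start, * = accepting)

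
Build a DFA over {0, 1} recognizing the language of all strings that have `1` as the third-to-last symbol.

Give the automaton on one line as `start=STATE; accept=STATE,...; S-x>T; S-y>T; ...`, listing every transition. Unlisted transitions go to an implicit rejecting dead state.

Because acceptance depends on a position counted from the end, the machine has to buffer the most recent 3 symbols. Make each state the string of the last up-to-3 symbols read; on input `x` shift the window left and append `x`. Accept when the buffered window has length 3 and begins with `1`.
A 15-state machine:
          0    1  
>  q0     q1   q2 
   q1     q3   q4 
   q2     q5   q6 
   q3     q7   q8 
   q4     q9  q10 
   q5    q11  q12 
   q6    q13  q14 
   q7     q7   q8 
   q8     q9  q10 
   q9    q11  q12 
   q10   q13  q14 
 * q11    q7   q8 
 * q12    q9  q10 
 * q13   q11  q12 
 * q14   q13  q14 
(> = start, * = accepting)

start=q0; accept=q11,q12,q13,q14; q0-0>q1; q0-1>q2; q1-0>q3; q1-1>q4; q2-0>q5; q2-1>q6; q3-0>q7; q3-1>q8; q4-0>q9; q4-1>q10; q5-0>q11; q5-1>q12; q6-0>q13; q6-1>q14; q7-0>q7; q7-1>q8; q8-0>q9; q8-1>q10; q9-0>q11; q9-1>q12; q10-0>q13; q10-1>q14; q11-0>q7; q11-1>q8; q12-0>q9; q12-1>q10; q13-0>q11; q13-1>q12; q14-0>q13; q14-1>q14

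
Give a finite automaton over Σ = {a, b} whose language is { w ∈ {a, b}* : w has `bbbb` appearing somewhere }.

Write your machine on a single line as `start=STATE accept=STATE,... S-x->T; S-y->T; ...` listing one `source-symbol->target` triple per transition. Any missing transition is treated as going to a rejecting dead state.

start=S0; accept=S4; S0-a->S0; S0-b->S1; S1-a->S0; S1-b->S2; S2-a->S0; S2-b->S3; S3-a->S0; S3-b->S4; S4-a->S4; S4-b->S4

Track how much of `bbbb` has been matched so far: state S0 is no progress, S4 is the absorbing accept state reached once `bbbb` has occurred. Intermediate states record partial matches; on a mismatch, fall back to the longest reusable overlap.
A 5-state machine:
        a   b  
>  S0   S0  S1 
   S1   S0  S2 
   S2   S0  S3 
   S3   S0  S4 
 * S4   S4  S4 
(> = start, * = accepting)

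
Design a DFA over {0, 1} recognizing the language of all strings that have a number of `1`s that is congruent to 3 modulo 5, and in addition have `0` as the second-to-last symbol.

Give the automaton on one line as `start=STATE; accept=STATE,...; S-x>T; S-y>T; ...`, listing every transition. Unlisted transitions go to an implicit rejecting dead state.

start=q0; accept=q5,q8; q0-0>q0; q0-1>q1; q1-0>q1; q1-1>q2; q2-0>q3; q2-1>q4; q3-0>q3; q3-1>q5; q4-0>q6; q4-1>q7; q5-0>q6; q5-1>q7; q6-0>q8; q6-1>q7; q7-0>q7; q7-1>q0; q8-0>q8; q8-1>q7

Handle the two conditions separately and then intersect. One (5 states) tracks the count of `1`s modulo 5; the other (7 states) tracks the last 2 symbols read. Each combined state is a pair, one component from each; accept when both components accept. After merging equivalent states the machine shrinks.
        0   1  
>  q0   q0  q1 
   q1   q1  q2 
   q2   q3  q4 
   q3   q3  q5 
   q4   q6  q7 
 * q5   q6  q7 
   q6   q8  q7 
   q7   q7  q0 
 * q8   q8  q7 
(> = start, * = accepting)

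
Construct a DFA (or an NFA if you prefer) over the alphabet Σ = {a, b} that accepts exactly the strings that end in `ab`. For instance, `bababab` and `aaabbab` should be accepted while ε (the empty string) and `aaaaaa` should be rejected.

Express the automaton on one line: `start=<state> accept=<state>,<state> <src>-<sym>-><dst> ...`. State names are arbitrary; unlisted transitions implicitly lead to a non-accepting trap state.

start=q0 accept=q2 q0-a->q1 q0-b->q0 q1-a->q1 q1-b->q2 q2-a->q1 q2-b->q0

Remember how much of `ab` the current input suffix matches. State q0 means no match yet; q1 means the last symbol is `a`; q2 means the last 2 symbols are `ab`. Only q2 accepts. On a mismatch, fall back to the longest proper suffix that is still a prefix of `ab`.
3 states suffice.
        a   b  
>  q0   q1  q0 
   q1   q1  q2 
 * q2   q1  q0 
(> = start, * = accepting)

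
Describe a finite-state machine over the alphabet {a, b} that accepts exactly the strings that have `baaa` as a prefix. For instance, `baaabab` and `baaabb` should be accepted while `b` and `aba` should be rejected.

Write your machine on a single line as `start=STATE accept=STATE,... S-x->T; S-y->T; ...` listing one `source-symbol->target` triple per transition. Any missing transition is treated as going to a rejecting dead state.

start=q0; accept=q4; q0-a->q5; q0-b->q1; q1-a->q2; q1-b->q5; q2-a->q3; q2-b->q5; q3-a->q4; q3-b->q5; q4-a->q4; q4-b->q4; q5-a->q5; q5-b->q5

Walk along `baaa` while the input agrees: from q0 take `b` to q1, and so on. Any deviation drops to the rejecting sink q5. Once q4 is reached the prefix is confirmed and every continuation is accepted.
6 states suffice.
        a   b  
>  q0   q5  q1 
   q1   q2  q5 
   q2   q3  q5 
   q3   q4  q5 
 * q4   q4  q4 
   q5   q5  q5 
(> = start, * = accepting)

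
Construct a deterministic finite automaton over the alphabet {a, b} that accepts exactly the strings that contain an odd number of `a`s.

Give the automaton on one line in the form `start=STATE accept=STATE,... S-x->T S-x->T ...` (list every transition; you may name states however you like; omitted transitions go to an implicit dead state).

start=q0 accept=q1 q0-a->q1 q0-b->q0 q1-a->q0 q1-b->q1

The only thing that matters is how many `a`s have appeared, reduced mod 2. Use one state per residue: q0 for 0, …, q1 for 1. Reading `a` moves to the next residue; anything else stays put. q1 is accepting.
2 states suffice.
        a   b  
>  q0   q1  q0 
 * q1   q0  q1 
(> = start, * = accepting)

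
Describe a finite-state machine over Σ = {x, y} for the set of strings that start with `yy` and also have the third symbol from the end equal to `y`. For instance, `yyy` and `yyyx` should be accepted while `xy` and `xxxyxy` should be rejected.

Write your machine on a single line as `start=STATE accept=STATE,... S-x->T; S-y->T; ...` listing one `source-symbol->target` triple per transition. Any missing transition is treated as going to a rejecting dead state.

Run two small machines in parallel and take their product. One (4 states) tracks whether the input so far still matches the prefix `yy`; the other (15 states) tracks the last 3 symbols read. Each combined state is a pair, one component from each; accept when both components accept.
A 23-state machine:
          x    y  
>  s0     s1   s2 
   s1     s3   s4 
   s2     s5   s6 
   s3     s7   s8 
   s4     s9  s10 
   s5    s11  s12 
   s6    s13  s14 
   s7     s7   s8 
   s8     s9  s10 
   s9    s11  s12 
   s10   s15  s16 
   s11    s7   s8 
   s12    s9  s10 
 * s13   s17  s18 
 * s14   s13  s14 
   s15   s11  s12 
   s16   s15  s16 
 * s17   s19  s20 
 * s18   s21  s22 
   s19   s19  s20 
   s20   s21  s22 
   s21   s17  s18 
   s22   s13  s14 
(> = start, * = accepting)

start=s0; accept=s13,s14,s17,s18; s0-x->s1; s0-y->s2; s1-x->s3; s1-y->s4; s2-x->s5; s2-y->s6; s3-x->s7; s3-y->s8; s4-x->s9; s4-y->s10; s5-x->s11; s5-y->s12; s6-x->s13; s6-y->s14; s7-x->s7; s7-y->s8; s8-x->s9; s8-y->s10; s9-x->s11; s9-y->s12; s10-x->s15; s10-y->s16; s11-x->s7; s11-y->s8; s12-x->s9; s12-y->s10; s13-x->s17; s13-y->s18; s14-x->s13; s14-y->s14; s15-x->s11; s15-y->s12; s16-x->s15; s16-y->s16; s17-x->s19; s17-y->s20; s18-x->s21; s18-y->s22; s19-x->s19; s19-y->s20; s20-x->s21; s20-y->s22; s21-x->s17; s21-y->s18; s22-x->s13; s22-y->s14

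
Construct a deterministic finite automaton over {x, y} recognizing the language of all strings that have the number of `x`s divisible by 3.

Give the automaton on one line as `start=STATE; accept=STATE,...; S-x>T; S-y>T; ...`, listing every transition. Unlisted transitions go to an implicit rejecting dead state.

start=s0; accept=s0; s0-x>s1; s0-y>s0; s1-x>s2; s1-y>s1; s2-x>s0; s2-y>s2

Keep the running count of `x`s modulo 3: each `x` advances along the cycle s0 → s1 → s2 → s0 while other symbols loop. Accept at s0.
3 states suffice.
        x   y  
>* s0   s1  s0 
   s1   s2  s1 
   s2   s0  s2 
(> = start, * = accepting)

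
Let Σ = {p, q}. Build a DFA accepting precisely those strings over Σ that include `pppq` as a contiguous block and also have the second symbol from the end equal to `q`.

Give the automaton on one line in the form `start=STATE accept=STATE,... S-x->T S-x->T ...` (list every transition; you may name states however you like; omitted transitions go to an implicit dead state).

start=s0 accept=s5,s6 s0-p->s1 s0-q->s0 s1-p->s2 s1-q->s0 s2-p->s3 s2-q->s0 s3-p->s3 s3-q->s4 s4-p->s5 s4-q->s6 s5-p->s3 s5-q->s4 s6-p->s5 s6-q->s6

Handle the two conditions separately and then intersect. One (5 states) tracks whether and how much of `pppq` has been seen; the other (7 states) tracks the last 2 symbols read. Each combined state is a pair, one component from each; accept when both components accept. Minimizing collapses redundant product states.
With 7 states:
        p   q  
>  s0   s1  s0 
   s1   s2  s0 
   s2   s3  s0 
   s3   s3  s4 
   s4   s5  s6 
 * s5   s3  s4 
 * s6   s5  s6 
(> = start, * = accepting)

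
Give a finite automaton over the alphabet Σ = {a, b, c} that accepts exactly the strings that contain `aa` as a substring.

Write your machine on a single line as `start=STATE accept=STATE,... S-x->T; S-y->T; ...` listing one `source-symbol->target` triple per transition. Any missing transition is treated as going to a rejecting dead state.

Track how much of `aa` has been matched so far: state S0 is no progress, S2 is the absorbing accept state reached once `aa` has occurred. Intermediate states record partial matches; on a mismatch, fall back to the longest reusable overlap.
        a   b   c  
>  S0   S1  S0  S0 
   S1   S2  S0  S0 
 * S2   S2  S2  S2 
(> = start, * = accepting)

start=S0; accept=S2; S0-a->S1; S0-b->S0; S0-c->S0; S1-a->S2; S1-b->S0; S1-c->S0; S2-a->S2; S2-b->S2; S2-c->S2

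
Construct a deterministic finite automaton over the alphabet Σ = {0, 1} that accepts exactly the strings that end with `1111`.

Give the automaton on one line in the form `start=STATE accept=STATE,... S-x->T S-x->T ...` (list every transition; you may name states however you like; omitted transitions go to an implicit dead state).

Remember how much of `1111` the current input suffix matches. State q0 means no match yet; q1 means the last symbol is `1`; q2 means the last 2 symbols are `11`; q3 means the last 3 symbols are `111`; q4 means the last 4 symbols are `1111`. Only q4 accepts. On a mismatch, fall back to the longest proper suffix that is still a prefix of `1111`.
With 5 states:
        0   1  
>  q0   q0  q1 
   q1   q0  q2 
   q2   q0  q3 
   q3   q0  q4 
 * q4   q0  q4 
(> = start, * = accepting)

start=q0 accept=q4 q0-0->q0 q0-1->q1 q1-0->q0 q1-1->q2 q2-0->q0 q2-1->q3 q3-0->q0 q3-1->q4 q4-0->q0 q4-1->q4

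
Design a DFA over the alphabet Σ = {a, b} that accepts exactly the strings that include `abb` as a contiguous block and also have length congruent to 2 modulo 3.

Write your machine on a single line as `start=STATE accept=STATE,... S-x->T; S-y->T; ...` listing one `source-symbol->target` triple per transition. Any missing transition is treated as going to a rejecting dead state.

Build one automaton per condition and run them in lockstep. The first has 4 states tracking whether and how much of `abb` has been seen; the second has 3 states tracking the input length modulo 3. A product state is a pair (one from each), accepting exactly when both do.
With 12 states:
          a    b  
>  q0     q1   q2 
   q1     q3   q4 
   q2     q3   q5 
   q3     q6   q7 
   q4     q6   q8 
   q5     q6   q0 
   q6     q1   q9 
   q7     q1  q10 
   q8    q10  q10 
   q9     q3  q11 
   q10   q11  q11 
 * q11    q8   q8 
(> = start, * = accepting)

start=q0; accept=q11; q0-a->q1; q0-b->q2; q1-a->q3; q1-b->q4; q2-a->q3; q2-b->q5; q3-a->q6; q3-b->q7; q4-a->q6; q4-b->q8; q5-a->q6; q5-b->q0; q6-a->q1; q6-b->q9; q7-a->q1; q7-b->q10; q8-a->q10; q8-b->q10; q9-a->q3; q9-b->q11; q10-a->q11; q10-b->q11; q11-a->q8; q11-b->q8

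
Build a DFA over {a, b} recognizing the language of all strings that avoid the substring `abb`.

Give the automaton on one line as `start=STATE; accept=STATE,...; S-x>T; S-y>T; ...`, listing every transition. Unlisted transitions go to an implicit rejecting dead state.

start=q0; accept=q0,q1,q2; q0-a>q1; q0-b>q0; q1-a>q1; q1-b>q2; q2-a>q1; q2-b>q3; q3-a>q3; q3-b>q3

This is the complement of 'contains `abb`'. Use the same substring-matching states — q0 through q3 holding how much of `abb` has just been matched — but flip the accepting set: everything except the trap q3 accepts.
A 4-state machine:
        a   b  
>* q0   q1  q0 
 * q1   q1  q2 
 * q2   q1  q3 
   q3   q3  q3 
(> = start, * = accepting)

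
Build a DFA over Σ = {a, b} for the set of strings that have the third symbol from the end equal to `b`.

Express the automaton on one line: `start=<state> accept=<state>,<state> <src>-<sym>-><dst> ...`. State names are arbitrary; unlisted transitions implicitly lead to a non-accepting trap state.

start=q0 accept=q11,q12,q13,q14 q0-a->q1 q0-b->q2 q1-a->q3 q1-b->q4 q2-a->q5 q2-b->q6 q3-a->q7 q3-b->q8 q4-a->q9 q4-b->q10 q5-a->q11 q5-b->q12 q6-a->q13 q6-b->q14 q7-a->q7 q7-b->q8 q8-a->q9 q8-b->q10 q9-a->q11 q9-b->q12 q10-a->q13 q10-b->q14 q11-a->q7 q11-b->q8 q12-a->q9 q12-b->q10 q13-a->q11 q13-b->q12 q14-a->q13 q14-b->q14

Because acceptance depends on a position counted from the end, the machine has to buffer the most recent 3 symbols. Make each state the string of the last up-to-3 symbols read; on input `x` shift the window left and append `x`. Accept when the buffered window has length 3 and begins with `b`.
With 15 states:
          a    b  
>  q0     q1   q2 
   q1     q3   q4 
   q2     q5   q6 
   q3     q7   q8 
   q4     q9  q10 
   q5    q11  q12 
   q6    q13  q14 
   q7     q7   q8 
   q8     q9  q10 
   q9    q11  q12 
   q10   q13  q14 
 * q11    q7   q8 
 * q12    q9  q10 
 * q13   q11  q12 
 * q14   q13  q14 
(> = start, * = accepting)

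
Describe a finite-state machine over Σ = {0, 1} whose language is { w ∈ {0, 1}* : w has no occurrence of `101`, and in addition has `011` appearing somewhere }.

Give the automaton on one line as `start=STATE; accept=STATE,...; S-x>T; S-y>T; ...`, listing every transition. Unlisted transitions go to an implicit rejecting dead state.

start=S0; accept=S5,S7,S8; S0-0>S1; S0-1>S2; S1-0>S1; S1-1>S3; S2-0>S4; S2-1>S2; S3-0>S4; S3-1>S5; S4-0>S1; S4-1>S6; S5-0>S7; S5-1>S5; S6-0>S6; S6-1>S6; S7-0>S8; S7-1>S6; S8-0>S8; S8-1>S5

Handle the two conditions separately and then intersect. The first has 4 states tracking partial matches of the forbidden pattern `101`; the second has 4 states tracking whether and how much of `011` has been seen. A product state is a pair (one from each), accepting exactly when both do. Equivalent product states are then merged.
With 9 states:
        0   1  
>  S0   S1  S2 
   S1   S1  S3 
   S2   S4  S2 
   S3   S4  S5 
   S4   S1  S6 
 * S5   S7  S5 
   S6   S6  S6 
 * S7   S8  S6 
 * S8   S8  S5 
(> = start, * = accepting)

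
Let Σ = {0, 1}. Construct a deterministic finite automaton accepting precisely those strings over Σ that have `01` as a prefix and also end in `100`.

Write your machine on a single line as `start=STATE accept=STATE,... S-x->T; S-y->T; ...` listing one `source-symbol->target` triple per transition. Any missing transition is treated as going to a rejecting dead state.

start=q0; accept=q5; q0-0->q1; q0-1->q2; q1-0->q2; q1-1->q3; q2-0->q2; q2-1->q2; q3-0->q4; q3-1->q3; q4-0->q5; q4-1->q3; q5-0->q6; q5-1->q3; q6-0->q6; q6-1->q3

Run two small machines in parallel and take their product. The first has 4 states tracking whether the input so far still matches the prefix `01`; the second has 4 states tracking how much of the suffix `100` has currently been matched. A product state is a pair (one from each), accepting exactly when both do. Minimizing collapses redundant product states.
With 7 states:
        0   1  
>  q0   q1  q2 
   q1   q2  q3 
   q2   q2  q2 
   q3   q4  q3 
   q4   q5  q3 
 * q5   q6  q3 
   q6   q6  q3 
(> = start, * = accepting)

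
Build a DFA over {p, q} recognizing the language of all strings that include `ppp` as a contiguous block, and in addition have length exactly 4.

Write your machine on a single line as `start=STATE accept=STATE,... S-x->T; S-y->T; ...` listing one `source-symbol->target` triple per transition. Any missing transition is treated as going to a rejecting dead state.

Run two small machines in parallel and take their product. The first has 4 states tracking whether and how much of `ppp` has been seen; the second has 6 states tracking the input length, saturating at 5. A product state is a pair (one from each), accepting exactly when both do. After merging equivalent states the machine shrinks.
9 states suffice.
        p   q  
>  S0   S1  S2 
   S1   S3  S4 
   S2   S5  S4 
   S3   S6  S4 
   S4   S4  S4 
   S5   S7  S4 
   S6   S8  S8 
   S7   S8  S4 
 * S8   S4  S4 
(> = start, * = accepting)

start=S0; accept=S8; S0-p->S1; S0-q->S2; S1-p->S3; S1-q->S4; S2-p->S5; S2-q->S4; S3-p->S6; S3-q->S4; S4-p->S4; S4-q->S4; S5-p->S7; S5-q->S4; S6-p->S8; S6-q->S8; S7-p->S8; S7-q->S4; S8-p->S4; S8-q->S4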